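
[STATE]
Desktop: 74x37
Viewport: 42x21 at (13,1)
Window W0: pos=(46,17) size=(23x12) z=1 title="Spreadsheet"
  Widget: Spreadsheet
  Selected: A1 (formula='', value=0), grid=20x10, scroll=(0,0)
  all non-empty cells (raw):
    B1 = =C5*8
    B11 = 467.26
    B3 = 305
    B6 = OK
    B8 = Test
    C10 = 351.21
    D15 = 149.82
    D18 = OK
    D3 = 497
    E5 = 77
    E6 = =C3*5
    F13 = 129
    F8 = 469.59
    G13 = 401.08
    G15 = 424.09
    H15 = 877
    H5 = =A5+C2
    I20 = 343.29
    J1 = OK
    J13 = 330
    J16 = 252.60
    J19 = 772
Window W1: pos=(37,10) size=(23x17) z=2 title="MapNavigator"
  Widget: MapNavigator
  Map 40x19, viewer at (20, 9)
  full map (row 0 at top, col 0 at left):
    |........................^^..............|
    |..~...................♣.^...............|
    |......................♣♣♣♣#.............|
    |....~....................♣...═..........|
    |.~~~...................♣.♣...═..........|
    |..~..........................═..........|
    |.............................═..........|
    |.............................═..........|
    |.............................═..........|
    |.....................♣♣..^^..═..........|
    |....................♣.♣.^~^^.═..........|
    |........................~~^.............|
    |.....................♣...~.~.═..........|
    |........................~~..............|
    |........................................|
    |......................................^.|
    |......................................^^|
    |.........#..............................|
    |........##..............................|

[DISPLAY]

                                          
                                          
                                          
                                          
                                          
                                          
                                          
                                          
                                          
                        ┏━━━━━━━━━━━━━━━━━
                        ┃ MapNavigator    
                        ┠─────────────────
                        ┃...............♣.
                        ┃.............♣.♣.
                        ┃.................
                        ┃.................
                        ┃.................
                        ┃.................
                        ┃..........@♣♣..^^
                        ┃..........♣.♣.^~^
                        ┃..............~~^


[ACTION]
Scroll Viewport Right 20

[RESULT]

                                          
                                          
                                          
                                          
                                          
                                          
                                          
                                          
                                          
     ┏━━━━━━━━━━━━━━━━━━━━━┓              
     ┃ MapNavigator        ┃              
     ┠─────────────────────┨              
     ┃...............♣...═.┃              
     ┃.............♣.♣...═.┃              
     ┃...................═.┃              
     ┃...................═.┃              
     ┃...................═.┃━━━━━━━━┓     
     ┃...................═.┃        ┃     
     ┃..........@♣♣..^^..═.┃────────┨     
     ┃..........♣.♣.^~^^.═.┃        ┃     
     ┃..............~~^....┃  B     ┃     


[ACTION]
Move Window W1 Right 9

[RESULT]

                                          
                                          
                                          
                                          
                                          
                                          
                                          
                                          
                                          
              ┏━━━━━━━━━━━━━━━━━━━━━┓     
              ┃ MapNavigator        ┃     
              ┠─────────────────────┨     
              ┃...............♣...═.┃     
              ┃.............♣.♣...═.┃     
              ┃...................═.┃     
              ┃...................═.┃     
              ┃...................═.┃     
              ┃...................═.┃     
              ┃..........@♣♣..^^..═.┃     
              ┃..........♣.♣.^~^^.═.┃     
              ┃..............~~^....┃     


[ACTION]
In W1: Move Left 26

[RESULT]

                                          
                                          
                                          
                                          
                                          
                                          
                                          
                                          
                                          
              ┏━━━━━━━━━━━━━━━━━━━━━┓     
              ┃ MapNavigator        ┃     
              ┠─────────────────────┨     
              ┃          ....~......┃     
              ┃          .~~~.......┃     
              ┃          ..~........┃     
              ┃          ...........┃     
              ┃          ...........┃     
              ┃          ...........┃     
              ┃          @..........┃     
              ┃          ...........┃     
              ┃          ...........┃     


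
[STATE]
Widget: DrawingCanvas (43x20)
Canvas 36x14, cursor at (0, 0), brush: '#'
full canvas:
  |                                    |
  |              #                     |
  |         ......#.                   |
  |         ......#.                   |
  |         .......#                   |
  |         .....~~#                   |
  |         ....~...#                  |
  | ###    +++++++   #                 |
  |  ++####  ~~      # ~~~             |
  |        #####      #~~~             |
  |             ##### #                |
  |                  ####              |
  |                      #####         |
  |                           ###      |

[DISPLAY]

+                                          
              #                            
         ......#.                          
         ......#.                          
         .......#                          
         .....~~#                          
         ....~...#                         
 ###    +++++++   #                        
  ++####  ~~      # ~~~                    
        #####      #~~~                    
             ##### #                       
                  ####                     
                      #####                
                           ###             
                                           
                                           
                                           
                                           
                                           
                                           


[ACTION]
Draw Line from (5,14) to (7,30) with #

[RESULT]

+                                          
              #                            
         ......#.                          
         ......#.                          
         .......#                          
         .....#####                        
         ....~...# ########                
 ###    +++++++   #        ####            
  ++####  ~~      # ~~~                    
        #####      #~~~                    
             ##### #                       
                  ####                     
                      #####                
                           ###             
                                           
                                           
                                           
                                           
                                           
                                           


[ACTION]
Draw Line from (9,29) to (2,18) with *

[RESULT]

+                                          
              #                            
         ......#. *                        
         ......#.  **                      
         .......#    *                     
         .....#####   **                   
         ....~...# #####**#                
 ###    +++++++   #       *####            
  ++####  ~~      # ~~~    **              
        #####      #~~~      *             
             ##### #                       
                  ####                     
                      #####                
                           ###             
                                           
                                           
                                           
                                           
                                           
                                           


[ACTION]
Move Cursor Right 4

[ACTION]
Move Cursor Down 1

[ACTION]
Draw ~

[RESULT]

                                           
    ~         #                            
         ......#. *                        
         ......#.  **                      
         .......#    *                     
         .....#####   **                   
         ....~...# #####**#                
 ###    +++++++   #       *####            
  ++####  ~~      # ~~~    **              
        #####      #~~~      *             
             ##### #                       
                  ####                     
                      #####                
                           ###             
                                           
                                           
                                           
                                           
                                           
                                           


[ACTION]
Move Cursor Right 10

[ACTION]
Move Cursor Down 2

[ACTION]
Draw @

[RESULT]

                                           
    ~         #                            
         ......#. *                        
         .....@#.  **                      
         .......#    *                     
         .....#####   **                   
         ....~...# #####**#                
 ###    +++++++   #       *####            
  ++####  ~~      # ~~~    **              
        #####      #~~~      *             
             ##### #                       
                  ####                     
                      #####                
                           ###             
                                           
                                           
                                           
                                           
                                           
                                           


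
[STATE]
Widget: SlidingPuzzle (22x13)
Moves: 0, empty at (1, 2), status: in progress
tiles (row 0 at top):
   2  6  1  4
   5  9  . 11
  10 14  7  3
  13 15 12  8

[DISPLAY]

┌────┬────┬────┬────┐ 
│  2 │  6 │  1 │  4 │ 
├────┼────┼────┼────┤ 
│  5 │  9 │    │ 11 │ 
├────┼────┼────┼────┤ 
│ 10 │ 14 │  7 │  3 │ 
├────┼────┼────┼────┤ 
│ 13 │ 15 │ 12 │  8 │ 
└────┴────┴────┴────┘ 
Moves: 0              
                      
                      
                      


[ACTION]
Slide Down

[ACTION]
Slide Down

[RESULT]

┌────┬────┬────┬────┐ 
│  2 │  6 │    │  4 │ 
├────┼────┼────┼────┤ 
│  5 │  9 │  1 │ 11 │ 
├────┼────┼────┼────┤ 
│ 10 │ 14 │  7 │  3 │ 
├────┼────┼────┼────┤ 
│ 13 │ 15 │ 12 │  8 │ 
└────┴────┴────┴────┘ 
Moves: 1              
                      
                      
                      


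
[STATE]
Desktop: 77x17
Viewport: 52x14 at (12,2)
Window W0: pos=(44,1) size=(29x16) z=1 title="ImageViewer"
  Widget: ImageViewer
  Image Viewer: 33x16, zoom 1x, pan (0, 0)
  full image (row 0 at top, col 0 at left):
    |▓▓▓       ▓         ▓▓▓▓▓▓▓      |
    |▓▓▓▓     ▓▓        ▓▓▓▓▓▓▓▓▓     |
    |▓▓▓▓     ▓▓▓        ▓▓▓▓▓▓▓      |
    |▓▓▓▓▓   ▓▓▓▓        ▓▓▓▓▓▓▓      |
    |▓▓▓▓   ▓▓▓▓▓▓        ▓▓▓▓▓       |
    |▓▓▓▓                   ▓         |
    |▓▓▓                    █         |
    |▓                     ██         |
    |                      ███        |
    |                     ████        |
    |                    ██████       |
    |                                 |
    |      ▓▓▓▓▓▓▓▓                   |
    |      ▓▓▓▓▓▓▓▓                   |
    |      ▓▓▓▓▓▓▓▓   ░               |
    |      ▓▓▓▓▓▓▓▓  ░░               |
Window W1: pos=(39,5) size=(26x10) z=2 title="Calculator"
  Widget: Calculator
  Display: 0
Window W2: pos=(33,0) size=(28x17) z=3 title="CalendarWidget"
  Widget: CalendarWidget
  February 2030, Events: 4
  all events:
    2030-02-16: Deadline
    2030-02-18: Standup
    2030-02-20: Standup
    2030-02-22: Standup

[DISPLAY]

                     ┠──────────────────────────┨   
                     ┃      February 2030       ┃───
                     ┃Mo Tu We Th Fr Sa Su      ┃   
                     ┃             1  2  3      ┃━━━
                     ┃ 4  5  6  7  8  9 10      ┃   
                     ┃11 12 13 14 15 16* 17     ┃───
                     ┃18* 19 20* 21 22* 23 24   ┃  0
                     ┃25 26 27 28               ┃   
                     ┃                          ┃   
                     ┃                          ┃   
                     ┃                          ┃   
                     ┃                          ┃   
                     ┃                          ┃━━━
                     ┃                          ┃   


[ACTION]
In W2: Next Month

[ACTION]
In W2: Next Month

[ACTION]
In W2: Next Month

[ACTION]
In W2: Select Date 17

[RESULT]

                     ┠──────────────────────────┨   
                     ┃         May 2030         ┃───
                     ┃Mo Tu We Th Fr Sa Su      ┃   
                     ┃       1  2  3  4  5      ┃━━━
                     ┃ 6  7  8  9 10 11 12      ┃   
                     ┃13 14 15 16 [17] 18 19    ┃───
                     ┃20 21 22 23 24 25 26      ┃  0
                     ┃27 28 29 30 31            ┃   
                     ┃                          ┃   
                     ┃                          ┃   
                     ┃                          ┃   
                     ┃                          ┃   
                     ┃                          ┃━━━
                     ┃                          ┃   


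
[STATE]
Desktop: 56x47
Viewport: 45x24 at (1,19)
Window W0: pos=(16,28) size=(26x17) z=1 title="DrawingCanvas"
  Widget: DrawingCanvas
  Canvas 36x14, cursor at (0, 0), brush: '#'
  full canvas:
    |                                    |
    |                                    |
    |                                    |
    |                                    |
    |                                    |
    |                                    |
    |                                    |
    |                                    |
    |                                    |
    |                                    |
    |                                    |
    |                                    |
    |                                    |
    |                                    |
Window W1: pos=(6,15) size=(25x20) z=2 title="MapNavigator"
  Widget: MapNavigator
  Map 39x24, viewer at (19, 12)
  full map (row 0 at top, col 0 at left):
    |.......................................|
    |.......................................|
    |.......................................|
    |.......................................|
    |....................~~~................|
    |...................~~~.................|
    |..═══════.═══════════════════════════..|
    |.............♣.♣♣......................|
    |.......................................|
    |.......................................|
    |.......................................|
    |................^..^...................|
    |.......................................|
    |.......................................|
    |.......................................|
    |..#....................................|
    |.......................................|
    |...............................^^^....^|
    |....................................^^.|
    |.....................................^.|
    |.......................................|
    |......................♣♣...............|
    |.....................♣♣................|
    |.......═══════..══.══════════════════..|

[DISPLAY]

     ┃...........~~~.........┃               
     ┃═.═════════════════════┃               
     ┃.....♣.♣♣..............┃               
     ┃.......................┃               
     ┃.......................┃               
     ┃.......................┃               
     ┃........^..^...........┃               
     ┃...........@...........┃               
     ┃.......................┃               
     ┃.......................┃━━━━━━━━━━┓    
     ┃.......................┃          ┃    
     ┃.......................┃──────────┨    
     ┃.......................┃          ┃    
     ┃.......................┃          ┃    
     ┃.......................┃          ┃    
     ┗━━━━━━━━━━━━━━━━━━━━━━━┛          ┃    
               ┃                        ┃    
               ┃                        ┃    
               ┃                        ┃    
               ┃                        ┃    
               ┃                        ┃    
               ┃                        ┃    
               ┃                        ┃    
               ┃                        ┃    


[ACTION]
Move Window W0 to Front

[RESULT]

     ┃...........~~~.........┃               
     ┃═.═════════════════════┃               
     ┃.....♣.♣♣..............┃               
     ┃.......................┃               
     ┃.......................┃               
     ┃.......................┃               
     ┃........^..^...........┃               
     ┃...........@...........┃               
     ┃.......................┃               
     ┃.........┏━━━━━━━━━━━━━━━━━━━━━━━━┓    
     ┃.........┃ DrawingCanvas          ┃    
     ┃.........┠────────────────────────┨    
     ┃.........┃+                       ┃    
     ┃.........┃                        ┃    
     ┃.........┃                        ┃    
     ┗━━━━━━━━━┃                        ┃    
               ┃                        ┃    
               ┃                        ┃    
               ┃                        ┃    
               ┃                        ┃    
               ┃                        ┃    
               ┃                        ┃    
               ┃                        ┃    
               ┃                        ┃    


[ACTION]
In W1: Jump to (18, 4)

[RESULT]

     ┃                       ┃               
     ┃                       ┃               
     ┃                       ┃               
     ┃.......................┃               
     ┃.......................┃               
     ┃.......................┃               
     ┃.......................┃               
     ┃...........@.~~~.......┃               
     ┃............~~~........┃               
     ┃══.══════┏━━━━━━━━━━━━━━━━━━━━━━━━┓    
     ┃......♣.♣┃ DrawingCanvas          ┃    
     ┃.........┠────────────────────────┨    
     ┃.........┃+                       ┃    
     ┃.........┃                        ┃    
     ┃.........┃                        ┃    
     ┗━━━━━━━━━┃                        ┃    
               ┃                        ┃    
               ┃                        ┃    
               ┃                        ┃    
               ┃                        ┃    
               ┃                        ┃    
               ┃                        ┃    
               ┃                        ┃    
               ┃                        ┃    


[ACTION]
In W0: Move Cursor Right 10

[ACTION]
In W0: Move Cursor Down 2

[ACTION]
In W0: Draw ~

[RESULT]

     ┃                       ┃               
     ┃                       ┃               
     ┃                       ┃               
     ┃.......................┃               
     ┃.......................┃               
     ┃.......................┃               
     ┃.......................┃               
     ┃...........@.~~~.......┃               
     ┃............~~~........┃               
     ┃══.══════┏━━━━━━━━━━━━━━━━━━━━━━━━┓    
     ┃......♣.♣┃ DrawingCanvas          ┃    
     ┃.........┠────────────────────────┨    
     ┃.........┃                        ┃    
     ┃.........┃                        ┃    
     ┃.........┃          ~             ┃    
     ┗━━━━━━━━━┃                        ┃    
               ┃                        ┃    
               ┃                        ┃    
               ┃                        ┃    
               ┃                        ┃    
               ┃                        ┃    
               ┃                        ┃    
               ┃                        ┃    
               ┃                        ┃    


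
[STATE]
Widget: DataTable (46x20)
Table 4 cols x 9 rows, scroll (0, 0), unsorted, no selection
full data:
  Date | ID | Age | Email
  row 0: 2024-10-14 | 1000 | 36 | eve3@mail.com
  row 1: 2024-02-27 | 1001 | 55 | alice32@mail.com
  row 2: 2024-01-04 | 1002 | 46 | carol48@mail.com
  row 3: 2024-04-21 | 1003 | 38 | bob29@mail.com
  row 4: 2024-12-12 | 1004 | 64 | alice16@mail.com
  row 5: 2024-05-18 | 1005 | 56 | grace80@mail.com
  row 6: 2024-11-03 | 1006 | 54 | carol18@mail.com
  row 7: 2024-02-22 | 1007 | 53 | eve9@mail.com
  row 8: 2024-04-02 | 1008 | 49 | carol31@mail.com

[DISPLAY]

Date      │ID  │Age│Email                     
──────────┼────┼───┼────────────────          
2024-10-14│1000│36 │eve3@mail.com             
2024-02-27│1001│55 │alice32@mail.com          
2024-01-04│1002│46 │carol48@mail.com          
2024-04-21│1003│38 │bob29@mail.com            
2024-12-12│1004│64 │alice16@mail.com          
2024-05-18│1005│56 │grace80@mail.com          
2024-11-03│1006│54 │carol18@mail.com          
2024-02-22│1007│53 │eve9@mail.com             
2024-04-02│1008│49 │carol31@mail.com          
                                              
                                              
                                              
                                              
                                              
                                              
                                              
                                              
                                              


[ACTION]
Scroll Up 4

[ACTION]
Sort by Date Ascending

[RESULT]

Date     ▲│ID  │Age│Email                     
──────────┼────┼───┼────────────────          
2024-01-04│1002│46 │carol48@mail.com          
2024-02-22│1007│53 │eve9@mail.com             
2024-02-27│1001│55 │alice32@mail.com          
2024-04-02│1008│49 │carol31@mail.com          
2024-04-21│1003│38 │bob29@mail.com            
2024-05-18│1005│56 │grace80@mail.com          
2024-10-14│1000│36 │eve3@mail.com             
2024-11-03│1006│54 │carol18@mail.com          
2024-12-12│1004│64 │alice16@mail.com          
                                              
                                              
                                              
                                              
                                              
                                              
                                              
                                              
                                              


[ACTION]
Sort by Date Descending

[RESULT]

Date     ▼│ID  │Age│Email                     
──────────┼────┼───┼────────────────          
2024-12-12│1004│64 │alice16@mail.com          
2024-11-03│1006│54 │carol18@mail.com          
2024-10-14│1000│36 │eve3@mail.com             
2024-05-18│1005│56 │grace80@mail.com          
2024-04-21│1003│38 │bob29@mail.com            
2024-04-02│1008│49 │carol31@mail.com          
2024-02-27│1001│55 │alice32@mail.com          
2024-02-22│1007│53 │eve9@mail.com             
2024-01-04│1002│46 │carol48@mail.com          
                                              
                                              
                                              
                                              
                                              
                                              
                                              
                                              
                                              


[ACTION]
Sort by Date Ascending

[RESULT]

Date     ▲│ID  │Age│Email                     
──────────┼────┼───┼────────────────          
2024-01-04│1002│46 │carol48@mail.com          
2024-02-22│1007│53 │eve9@mail.com             
2024-02-27│1001│55 │alice32@mail.com          
2024-04-02│1008│49 │carol31@mail.com          
2024-04-21│1003│38 │bob29@mail.com            
2024-05-18│1005│56 │grace80@mail.com          
2024-10-14│1000│36 │eve3@mail.com             
2024-11-03│1006│54 │carol18@mail.com          
2024-12-12│1004│64 │alice16@mail.com          
                                              
                                              
                                              
                                              
                                              
                                              
                                              
                                              
                                              


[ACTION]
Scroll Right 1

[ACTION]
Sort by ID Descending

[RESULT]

Date      │ID ▼│Age│Email                     
──────────┼────┼───┼────────────────          
2024-04-02│1008│49 │carol31@mail.com          
2024-02-22│1007│53 │eve9@mail.com             
2024-11-03│1006│54 │carol18@mail.com          
2024-05-18│1005│56 │grace80@mail.com          
2024-12-12│1004│64 │alice16@mail.com          
2024-04-21│1003│38 │bob29@mail.com            
2024-01-04│1002│46 │carol48@mail.com          
2024-02-27│1001│55 │alice32@mail.com          
2024-10-14│1000│36 │eve3@mail.com             
                                              
                                              
                                              
                                              
                                              
                                              
                                              
                                              
                                              


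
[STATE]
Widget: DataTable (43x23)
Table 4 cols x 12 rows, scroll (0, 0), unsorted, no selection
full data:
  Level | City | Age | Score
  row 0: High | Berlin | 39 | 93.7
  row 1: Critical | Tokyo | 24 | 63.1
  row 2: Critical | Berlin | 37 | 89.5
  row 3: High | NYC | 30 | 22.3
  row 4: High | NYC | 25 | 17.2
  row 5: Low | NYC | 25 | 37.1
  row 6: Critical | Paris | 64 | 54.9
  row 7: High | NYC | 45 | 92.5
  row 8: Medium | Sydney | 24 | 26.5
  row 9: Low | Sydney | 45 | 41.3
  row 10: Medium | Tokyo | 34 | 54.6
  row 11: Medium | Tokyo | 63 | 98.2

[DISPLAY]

Level   │City  │Age│Score                  
────────┼──────┼───┼─────                  
High    │Berlin│39 │93.7                   
Critical│Tokyo │24 │63.1                   
Critical│Berlin│37 │89.5                   
High    │NYC   │30 │22.3                   
High    │NYC   │25 │17.2                   
Low     │NYC   │25 │37.1                   
Critical│Paris │64 │54.9                   
High    │NYC   │45 │92.5                   
Medium  │Sydney│24 │26.5                   
Low     │Sydney│45 │41.3                   
Medium  │Tokyo │34 │54.6                   
Medium  │Tokyo │63 │98.2                   
                                           
                                           
                                           
                                           
                                           
                                           
                                           
                                           
                                           


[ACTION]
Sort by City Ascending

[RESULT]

Level   │City ▲│Age│Score                  
────────┼──────┼───┼─────                  
High    │Berlin│39 │93.7                   
Critical│Berlin│37 │89.5                   
High    │NYC   │30 │22.3                   
High    │NYC   │25 │17.2                   
Low     │NYC   │25 │37.1                   
High    │NYC   │45 │92.5                   
Critical│Paris │64 │54.9                   
Medium  │Sydney│24 │26.5                   
Low     │Sydney│45 │41.3                   
Critical│Tokyo │24 │63.1                   
Medium  │Tokyo │34 │54.6                   
Medium  │Tokyo │63 │98.2                   
                                           
                                           
                                           
                                           
                                           
                                           
                                           
                                           
                                           


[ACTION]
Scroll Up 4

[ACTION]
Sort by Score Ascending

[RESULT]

Level   │City  │Age│Scor▲                  
────────┼──────┼───┼─────                  
High    │NYC   │25 │17.2                   
High    │NYC   │30 │22.3                   
Medium  │Sydney│24 │26.5                   
Low     │NYC   │25 │37.1                   
Low     │Sydney│45 │41.3                   
Medium  │Tokyo │34 │54.6                   
Critical│Paris │64 │54.9                   
Critical│Tokyo │24 │63.1                   
Critical│Berlin│37 │89.5                   
High    │NYC   │45 │92.5                   
High    │Berlin│39 │93.7                   
Medium  │Tokyo │63 │98.2                   
                                           
                                           
                                           
                                           
                                           
                                           
                                           
                                           
                                           


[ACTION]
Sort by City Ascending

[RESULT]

Level   │City ▲│Age│Score                  
────────┼──────┼───┼─────                  
Critical│Berlin│37 │89.5                   
High    │Berlin│39 │93.7                   
High    │NYC   │25 │17.2                   
High    │NYC   │30 │22.3                   
Low     │NYC   │25 │37.1                   
High    │NYC   │45 │92.5                   
Critical│Paris │64 │54.9                   
Medium  │Sydney│24 │26.5                   
Low     │Sydney│45 │41.3                   
Medium  │Tokyo │34 │54.6                   
Critical│Tokyo │24 │63.1                   
Medium  │Tokyo │63 │98.2                   
                                           
                                           
                                           
                                           
                                           
                                           
                                           
                                           
                                           


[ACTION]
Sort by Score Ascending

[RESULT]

Level   │City  │Age│Scor▲                  
────────┼──────┼───┼─────                  
High    │NYC   │25 │17.2                   
High    │NYC   │30 │22.3                   
Medium  │Sydney│24 │26.5                   
Low     │NYC   │25 │37.1                   
Low     │Sydney│45 │41.3                   
Medium  │Tokyo │34 │54.6                   
Critical│Paris │64 │54.9                   
Critical│Tokyo │24 │63.1                   
Critical│Berlin│37 │89.5                   
High    │NYC   │45 │92.5                   
High    │Berlin│39 │93.7                   
Medium  │Tokyo │63 │98.2                   
                                           
                                           
                                           
                                           
                                           
                                           
                                           
                                           
                                           


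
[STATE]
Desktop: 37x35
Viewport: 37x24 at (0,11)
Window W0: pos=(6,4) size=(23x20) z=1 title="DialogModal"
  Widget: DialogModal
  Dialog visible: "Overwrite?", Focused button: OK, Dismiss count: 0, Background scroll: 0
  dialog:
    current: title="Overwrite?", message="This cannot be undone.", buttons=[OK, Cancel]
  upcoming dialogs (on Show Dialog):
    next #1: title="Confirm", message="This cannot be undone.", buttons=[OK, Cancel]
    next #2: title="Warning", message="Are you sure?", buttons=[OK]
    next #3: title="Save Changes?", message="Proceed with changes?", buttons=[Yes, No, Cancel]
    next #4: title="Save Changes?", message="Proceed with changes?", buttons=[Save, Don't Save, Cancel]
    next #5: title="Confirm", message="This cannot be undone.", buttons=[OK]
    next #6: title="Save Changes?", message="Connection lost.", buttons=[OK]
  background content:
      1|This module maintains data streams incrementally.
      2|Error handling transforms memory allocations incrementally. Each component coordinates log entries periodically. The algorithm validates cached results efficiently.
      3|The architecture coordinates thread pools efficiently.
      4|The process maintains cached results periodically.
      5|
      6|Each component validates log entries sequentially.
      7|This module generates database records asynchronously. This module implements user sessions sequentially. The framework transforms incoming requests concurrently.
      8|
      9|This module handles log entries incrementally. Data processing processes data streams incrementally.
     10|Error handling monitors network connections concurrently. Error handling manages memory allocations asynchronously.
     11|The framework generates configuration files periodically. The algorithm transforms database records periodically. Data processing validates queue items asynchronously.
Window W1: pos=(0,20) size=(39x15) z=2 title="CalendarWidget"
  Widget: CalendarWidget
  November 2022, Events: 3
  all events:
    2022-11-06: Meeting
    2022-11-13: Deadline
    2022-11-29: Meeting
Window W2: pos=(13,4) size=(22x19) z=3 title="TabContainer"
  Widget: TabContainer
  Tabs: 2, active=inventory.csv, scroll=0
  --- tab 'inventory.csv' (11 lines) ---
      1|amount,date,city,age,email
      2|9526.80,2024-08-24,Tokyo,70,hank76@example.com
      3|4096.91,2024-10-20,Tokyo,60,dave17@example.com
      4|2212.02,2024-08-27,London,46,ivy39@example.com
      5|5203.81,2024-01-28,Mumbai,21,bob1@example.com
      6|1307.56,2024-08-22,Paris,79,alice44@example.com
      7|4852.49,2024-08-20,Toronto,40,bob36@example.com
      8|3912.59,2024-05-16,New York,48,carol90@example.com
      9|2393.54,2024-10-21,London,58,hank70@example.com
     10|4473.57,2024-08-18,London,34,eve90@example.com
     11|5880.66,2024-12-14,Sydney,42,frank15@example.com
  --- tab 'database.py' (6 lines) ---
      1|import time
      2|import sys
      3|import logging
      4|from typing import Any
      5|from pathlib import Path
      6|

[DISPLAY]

      ┃      ┃4096.91,2024-10-20,T┃  
      ┃Ea┌───┃2212.02,2024-08-27,L┃  
      ┃Th│   ┃5203.81,2024-01-28,M┃  
      ┃  │Thi┃1307.56,2024-08-22,P┃  
      ┃Th│ [O┃4852.49,2024-08-20,T┃  
      ┃Er└───┃3912.59,2024-05-16,N┃  
      ┃The fr┃2393.54,2024-10-21,L┃  
      ┃      ┃4473.57,2024-08-18,L┃  
      ┃      ┃5880.66,2024-12-14,S┃  
┏━━━━━━━━━━━━┃                    ┃━━
┃ CalendarWid┃                    ┃  
┠────────────┗━━━━━━━━━━━━━━━━━━━━┛──
┃            November 2022           
┃Mo Tu We Th Fr Sa Su                
┃    1  2  3  4  5  6*               
┃ 7  8  9 10 11 12 13*               
┃14 15 16 17 18 19 20                
┃21 22 23 24 25 26 27                
┃28 29* 30                           
┃                                    
┃                                    
┃                                    
┃                                    
┗━━━━━━━━━━━━━━━━━━━━━━━━━━━━━━━━━━━━


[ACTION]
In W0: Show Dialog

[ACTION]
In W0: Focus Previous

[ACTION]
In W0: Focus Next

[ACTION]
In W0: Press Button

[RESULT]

      ┃      ┃4096.91,2024-10-20,T┃  
      ┃Each c┃2212.02,2024-08-27,L┃  
      ┃This m┃5203.81,2024-01-28,M┃  
      ┃      ┃1307.56,2024-08-22,P┃  
      ┃This m┃4852.49,2024-08-20,T┃  
      ┃Error ┃3912.59,2024-05-16,N┃  
      ┃The fr┃2393.54,2024-10-21,L┃  
      ┃      ┃4473.57,2024-08-18,L┃  
      ┃      ┃5880.66,2024-12-14,S┃  
┏━━━━━━━━━━━━┃                    ┃━━
┃ CalendarWid┃                    ┃  
┠────────────┗━━━━━━━━━━━━━━━━━━━━┛──
┃            November 2022           
┃Mo Tu We Th Fr Sa Su                
┃    1  2  3  4  5  6*               
┃ 7  8  9 10 11 12 13*               
┃14 15 16 17 18 19 20                
┃21 22 23 24 25 26 27                
┃28 29* 30                           
┃                                    
┃                                    
┃                                    
┃                                    
┗━━━━━━━━━━━━━━━━━━━━━━━━━━━━━━━━━━━━
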